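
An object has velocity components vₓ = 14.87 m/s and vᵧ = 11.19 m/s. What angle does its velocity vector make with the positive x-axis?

θ = arctan(vᵧ/vₓ) = arctan(11.19/14.87) = 36.96°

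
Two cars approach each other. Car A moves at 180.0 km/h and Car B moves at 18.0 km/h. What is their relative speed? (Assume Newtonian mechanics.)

v_rel = v_A + v_B = 180.0 + 18.0 = 198.0 km/h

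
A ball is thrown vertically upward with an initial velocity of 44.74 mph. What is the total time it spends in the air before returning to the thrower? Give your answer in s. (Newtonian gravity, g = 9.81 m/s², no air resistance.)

v₀ = 44.74 mph × 0.44704 = 20.0006 m/s
t_total = 2 × v₀ / g = 2 × 20.0006 / 9.81 = 4.078 s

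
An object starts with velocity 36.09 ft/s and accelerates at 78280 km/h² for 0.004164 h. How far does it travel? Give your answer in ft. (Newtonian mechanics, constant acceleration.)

v₀ = 36.09 ft/s × 0.3048 = 11.0002 m/s
a = 78280 km/h² × 7.716049382716049e-05 = 6.04012 m/s²
t = 0.004164 h × 3600.0 = 14.9904 s
d = v₀ × t + ½ × a × t² = 11.0002 × 14.9904 + 0.5 × 6.04012 × 14.9904² = 843.541 m
d = 843.541 m / 0.3048 = 2768 ft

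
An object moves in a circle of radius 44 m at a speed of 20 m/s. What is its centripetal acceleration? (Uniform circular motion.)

a_c = v²/r = 20²/44 = 400/44 = 9.09 m/s²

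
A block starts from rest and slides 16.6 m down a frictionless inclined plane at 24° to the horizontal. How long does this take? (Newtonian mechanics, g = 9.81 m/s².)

a = g sin(θ) = 9.81 × sin(24°) = 3.9901 m/s²
t = √(2d/a) = √(2 × 16.6 / 3.9901) = 2.88 s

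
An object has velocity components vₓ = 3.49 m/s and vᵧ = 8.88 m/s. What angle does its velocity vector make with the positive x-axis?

θ = arctan(vᵧ/vₓ) = arctan(8.88/3.49) = 68.54°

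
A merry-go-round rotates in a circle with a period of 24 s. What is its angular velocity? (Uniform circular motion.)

ω = 2π/T = 2π/24 = 0.2618 rad/s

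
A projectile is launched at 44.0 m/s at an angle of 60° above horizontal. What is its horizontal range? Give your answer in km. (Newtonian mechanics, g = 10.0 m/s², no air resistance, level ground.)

R = v₀² × sin(2θ) / g = 44.0² × sin(2 × 60°) / 10.0 = 1936.0 × 0.866025 / 10.0 = 167.662 m
R = 167.662 m / 1000.0 = 0.1677 km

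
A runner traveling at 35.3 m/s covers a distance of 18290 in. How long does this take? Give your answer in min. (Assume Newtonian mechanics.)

d = 18290 in × 0.0254 = 464.566 m
t = d / v = 464.566 / 35.3 = 13.1605 s
t = 13.1605 s / 60.0 = 0.2193 min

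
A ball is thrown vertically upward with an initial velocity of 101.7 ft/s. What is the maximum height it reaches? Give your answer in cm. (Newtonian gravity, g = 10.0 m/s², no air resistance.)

v₀ = 101.7 ft/s × 0.3048 = 30.9982 m/s
h_max = v₀² / (2g) = 30.9982² / (2 × 10.0) = 960.888 / 20.0 = 48.0444 m
h_max = 48.0444 m / 0.01 = 4804 cm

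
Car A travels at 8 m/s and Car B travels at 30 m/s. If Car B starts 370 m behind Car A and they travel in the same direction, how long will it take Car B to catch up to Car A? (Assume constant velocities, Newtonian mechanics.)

Relative speed: v_rel = 30 - 8 = 22 m/s
Time to catch: t = d₀/v_rel = 370/22 = 16.82 s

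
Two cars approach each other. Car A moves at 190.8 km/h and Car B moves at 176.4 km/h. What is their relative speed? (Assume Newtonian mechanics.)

v_rel = v_A + v_B = 190.8 + 176.4 = 367.2 km/h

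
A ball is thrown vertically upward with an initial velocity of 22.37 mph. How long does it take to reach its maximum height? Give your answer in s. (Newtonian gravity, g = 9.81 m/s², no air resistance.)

v₀ = 22.37 mph × 0.44704 = 10.0003 m/s
t_up = v₀ / g = 10.0003 / 9.81 = 1.019 s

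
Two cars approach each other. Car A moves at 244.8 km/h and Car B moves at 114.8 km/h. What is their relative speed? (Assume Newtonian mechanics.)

v_rel = v_A + v_B = 244.8 + 114.8 = 359.6 km/h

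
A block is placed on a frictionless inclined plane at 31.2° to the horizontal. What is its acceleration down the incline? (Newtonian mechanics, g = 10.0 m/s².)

a = g sin(θ) = 10.0 × sin(31.2°) = 10.0 × 0.518 = 5.18 m/s²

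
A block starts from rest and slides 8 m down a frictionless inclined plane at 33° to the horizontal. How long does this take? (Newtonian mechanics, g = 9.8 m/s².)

a = g sin(θ) = 9.8 × sin(33°) = 5.3375 m/s²
t = √(2d/a) = √(2 × 8 / 5.3375) = 1.73 s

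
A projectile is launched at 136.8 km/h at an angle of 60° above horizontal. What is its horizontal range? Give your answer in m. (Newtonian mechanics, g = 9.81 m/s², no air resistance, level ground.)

v₀ = 136.8 km/h × 0.2777777777777778 = 38.0 m/s
R = v₀² × sin(2θ) / g = 38.0² × sin(2 × 60°) / 9.81 = 1444.0 × 0.866025 / 9.81 = 127.5 m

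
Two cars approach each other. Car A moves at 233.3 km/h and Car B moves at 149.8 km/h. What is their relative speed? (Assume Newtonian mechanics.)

v_rel = v_A + v_B = 233.3 + 149.8 = 383.1 km/h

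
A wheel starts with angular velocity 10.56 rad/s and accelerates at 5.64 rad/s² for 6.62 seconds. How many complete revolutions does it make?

θ = ω₀t + ½αt² = 10.56×6.62 + ½×5.64×6.62² = 193.492008 rad
Total revolutions = θ/(2π) = 193.492008/(2π) = 30.8
Complete revolutions = ⌊30.8⌋ = 30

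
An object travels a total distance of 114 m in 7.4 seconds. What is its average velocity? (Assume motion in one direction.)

v_avg = Δd / Δt = 114 / 7.4 = 15.41 m/s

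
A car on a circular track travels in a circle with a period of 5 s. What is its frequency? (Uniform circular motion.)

f = 1/T = 1/5 = 0.2 Hz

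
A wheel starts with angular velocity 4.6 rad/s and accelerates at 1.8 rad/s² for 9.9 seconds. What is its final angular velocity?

ω = ω₀ + αt = 4.6 + 1.8 × 9.9 = 22.42 rad/s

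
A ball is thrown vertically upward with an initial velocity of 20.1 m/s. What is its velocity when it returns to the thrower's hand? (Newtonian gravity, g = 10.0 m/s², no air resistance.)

By conservation of energy (no air resistance), the ball returns to the throw height with the same speed as launch, but directed downward.
|v_ground| = v₀ = 20.1 m/s
v_ground = 20.1 m/s (downward)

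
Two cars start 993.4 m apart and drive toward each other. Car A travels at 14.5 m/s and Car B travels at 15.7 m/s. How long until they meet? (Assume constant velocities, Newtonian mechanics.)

Combined speed: v_combined = 14.5 + 15.7 = 30.2 m/s
Time to meet: t = d/v_combined = 993.4/30.2 = 32.89 s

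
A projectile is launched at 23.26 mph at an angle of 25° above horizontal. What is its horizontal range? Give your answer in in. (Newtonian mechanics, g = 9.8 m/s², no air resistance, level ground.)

v₀ = 23.26 mph × 0.44704 = 10.3982 m/s
R = v₀² × sin(2θ) / g = 10.3982² × sin(2 × 25°) / 9.8 = 108.123 × 0.766044 / 9.8 = 8.45173 m
R = 8.45173 m / 0.0254 = 332.7 in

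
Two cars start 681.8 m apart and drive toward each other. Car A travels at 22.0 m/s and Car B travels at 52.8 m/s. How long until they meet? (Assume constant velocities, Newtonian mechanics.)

Combined speed: v_combined = 22.0 + 52.8 = 74.8 m/s
Time to meet: t = d/v_combined = 681.8/74.8 = 9.11 s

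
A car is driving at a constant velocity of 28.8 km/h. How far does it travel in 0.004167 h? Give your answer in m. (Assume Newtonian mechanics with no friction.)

v = 28.8 km/h × 0.2777777777777778 = 8.0 m/s
t = 0.004167 h × 3600.0 = 15.0012 s
d = v × t = 8.0 × 15.0012 = 120.0 m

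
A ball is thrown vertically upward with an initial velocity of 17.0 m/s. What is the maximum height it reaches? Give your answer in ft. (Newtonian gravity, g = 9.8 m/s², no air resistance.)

h_max = v₀² / (2g) = 17.0² / (2 × 9.8) = 289.0 / 19.6 = 14.7449 m
h_max = 14.7449 m / 0.3048 = 48.38 ft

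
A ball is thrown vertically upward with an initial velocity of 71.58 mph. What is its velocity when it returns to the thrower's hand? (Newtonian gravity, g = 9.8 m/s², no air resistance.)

By conservation of energy (no air resistance), the ball returns to the throw height with the same speed as launch, but directed downward.
|v_ground| = v₀ = 71.58 mph
v_ground = 71.58 mph (downward)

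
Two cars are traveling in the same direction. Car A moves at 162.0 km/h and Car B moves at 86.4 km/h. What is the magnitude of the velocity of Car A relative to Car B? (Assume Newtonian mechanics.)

v_rel = |v_A - v_B| = |162.0 - 86.4| = 75.6 km/h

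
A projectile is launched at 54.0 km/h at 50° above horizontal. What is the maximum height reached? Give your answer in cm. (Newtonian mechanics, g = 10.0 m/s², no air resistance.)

v₀ = 54.0 km/h × 0.2777777777777778 = 15.0 m/s
H = v₀² × sin²(θ) / (2g) = 15.0² × sin(50°)² / (2 × 10.0) = 225.0 × 0.586824 / 20.0 = 6.60177 m
H = 6.60177 m / 0.01 = 660.2 cm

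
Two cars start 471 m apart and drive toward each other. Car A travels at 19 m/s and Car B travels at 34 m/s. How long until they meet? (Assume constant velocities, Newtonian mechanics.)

Combined speed: v_combined = 19 + 34 = 53 m/s
Time to meet: t = d/v_combined = 471/53 = 8.89 s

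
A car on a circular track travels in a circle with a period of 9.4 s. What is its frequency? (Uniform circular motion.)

f = 1/T = 1/9.4 = 0.1064 Hz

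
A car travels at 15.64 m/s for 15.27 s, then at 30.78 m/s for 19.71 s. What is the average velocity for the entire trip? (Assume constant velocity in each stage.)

d₁ = v₁t₁ = 15.64 × 15.27 = 238.8228 m
d₂ = v₂t₂ = 30.78 × 19.71 = 606.6738 m
d_total = 845.4966 m, t_total = 34.98 s
v_avg = d_total/t_total = 845.4966/34.98 = 24.17 m/s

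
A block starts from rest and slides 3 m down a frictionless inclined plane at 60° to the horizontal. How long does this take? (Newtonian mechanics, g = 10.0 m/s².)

a = g sin(θ) = 10.0 × sin(60°) = 8.6603 m/s²
t = √(2d/a) = √(2 × 3 / 8.6603) = 0.83 s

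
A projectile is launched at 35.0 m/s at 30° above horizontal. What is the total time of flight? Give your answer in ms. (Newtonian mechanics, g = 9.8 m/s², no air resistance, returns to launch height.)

T = 2 × v₀ × sin(θ) / g = 2 × 35.0 × sin(30°) / 9.8 = 2 × 35.0 × 0.5 / 9.8 = 3.57143 s
T = 3.57143 s / 0.001 = 3571 ms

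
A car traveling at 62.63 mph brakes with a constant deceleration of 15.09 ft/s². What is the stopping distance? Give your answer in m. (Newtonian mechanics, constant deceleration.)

v₀ = 62.63 mph × 0.44704 = 27.9981 m/s
a = 15.09 ft/s² × 0.3048 = 4.59943 m/s²
d = v₀² / (2a) = 27.9981² / (2 × 4.59943) = 783.894 / 9.19886 = 85.22 m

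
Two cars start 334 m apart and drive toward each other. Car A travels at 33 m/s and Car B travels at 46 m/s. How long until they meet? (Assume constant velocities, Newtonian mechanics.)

Combined speed: v_combined = 33 + 46 = 79 m/s
Time to meet: t = d/v_combined = 334/79 = 4.23 s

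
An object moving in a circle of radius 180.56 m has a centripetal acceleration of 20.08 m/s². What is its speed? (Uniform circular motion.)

v = √(a_c × r) = √(20.08 × 180.56) = 60.21 m/s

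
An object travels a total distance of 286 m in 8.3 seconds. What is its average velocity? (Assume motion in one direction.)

v_avg = Δd / Δt = 286 / 8.3 = 34.46 m/s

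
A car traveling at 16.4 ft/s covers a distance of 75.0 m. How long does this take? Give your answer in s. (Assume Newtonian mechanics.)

v = 16.4 ft/s × 0.3048 = 4.99872 m/s
t = d / v = 75.0 / 4.99872 = 15.0 s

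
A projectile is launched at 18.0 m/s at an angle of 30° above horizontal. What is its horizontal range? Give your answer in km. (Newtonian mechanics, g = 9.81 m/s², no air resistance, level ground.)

R = v₀² × sin(2θ) / g = 18.0² × sin(2 × 30°) / 9.81 = 324.0 × 0.866025 / 9.81 = 28.6027 m
R = 28.6027 m / 1000.0 = 0.0286 km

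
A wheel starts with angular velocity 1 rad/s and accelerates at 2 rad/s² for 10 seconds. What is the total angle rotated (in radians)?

θ = ω₀t + ½αt² = 1×10 + ½×2×10² = 110.0 rad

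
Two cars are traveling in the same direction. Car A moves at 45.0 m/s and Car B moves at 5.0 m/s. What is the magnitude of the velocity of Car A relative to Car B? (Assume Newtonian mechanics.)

v_rel = |v_A - v_B| = |45.0 - 5.0| = 40.0 m/s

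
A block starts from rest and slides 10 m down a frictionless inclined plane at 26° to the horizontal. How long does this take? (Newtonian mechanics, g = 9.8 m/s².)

a = g sin(θ) = 9.8 × sin(26°) = 4.296 m/s²
t = √(2d/a) = √(2 × 10 / 4.296) = 2.16 s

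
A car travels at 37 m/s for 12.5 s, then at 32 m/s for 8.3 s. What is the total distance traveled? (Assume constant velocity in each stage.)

d₁ = v₁t₁ = 37 × 12.5 = 462.5 m
d₂ = v₂t₂ = 32 × 8.3 = 265.6 m
d_total = 462.5 + 265.6 = 728.1 m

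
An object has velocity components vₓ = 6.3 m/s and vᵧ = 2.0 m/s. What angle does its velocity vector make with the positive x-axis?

θ = arctan(vᵧ/vₓ) = arctan(2.0/6.3) = 17.61°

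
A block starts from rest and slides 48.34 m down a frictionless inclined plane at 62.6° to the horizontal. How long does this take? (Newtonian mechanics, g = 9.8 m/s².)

a = g sin(θ) = 9.8 × sin(62.6°) = 8.7006 m/s²
t = √(2d/a) = √(2 × 48.34 / 8.7006) = 3.33 s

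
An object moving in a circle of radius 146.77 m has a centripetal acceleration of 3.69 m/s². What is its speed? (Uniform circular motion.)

v = √(a_c × r) = √(3.69 × 146.77) = 23.27 m/s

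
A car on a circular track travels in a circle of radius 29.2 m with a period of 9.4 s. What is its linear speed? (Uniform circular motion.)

v = 2πr/T = 2π×29.2/9.4 = 19.52 m/s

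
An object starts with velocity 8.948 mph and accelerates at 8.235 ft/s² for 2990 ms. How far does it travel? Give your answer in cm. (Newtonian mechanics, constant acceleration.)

v₀ = 8.948 mph × 0.44704 = 4.00011 m/s
a = 8.235 ft/s² × 0.3048 = 2.51003 m/s²
t = 2990 ms × 0.001 = 2.99 s
d = v₀ × t + ½ × a × t² = 4.00011 × 2.99 + 0.5 × 2.51003 × 2.99² = 23.1803 m
d = 23.1803 m / 0.01 = 2318 cm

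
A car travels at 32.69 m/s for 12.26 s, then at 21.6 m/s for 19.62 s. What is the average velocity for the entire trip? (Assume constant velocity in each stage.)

d₁ = v₁t₁ = 32.69 × 12.26 = 400.7794 m
d₂ = v₂t₂ = 21.6 × 19.62 = 423.792 m
d_total = 824.5714 m, t_total = 31.88 s
v_avg = d_total/t_total = 824.5714/31.88 = 25.86 m/s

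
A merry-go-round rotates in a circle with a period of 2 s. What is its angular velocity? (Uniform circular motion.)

ω = 2π/T = 2π/2 = 3.1416 rad/s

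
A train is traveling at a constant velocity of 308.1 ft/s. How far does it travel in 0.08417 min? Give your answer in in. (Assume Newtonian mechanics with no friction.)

v = 308.1 ft/s × 0.3048 = 93.9089 m/s
t = 0.08417 min × 60.0 = 5.0502 s
d = v × t = 93.9089 × 5.0502 = 474.259 m
d = 474.259 m / 0.0254 = 18670 in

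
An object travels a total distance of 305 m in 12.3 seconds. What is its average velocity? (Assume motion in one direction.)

v_avg = Δd / Δt = 305 / 12.3 = 24.8 m/s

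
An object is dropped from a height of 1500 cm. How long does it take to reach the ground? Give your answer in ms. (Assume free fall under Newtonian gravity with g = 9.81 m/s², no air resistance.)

h = 1500 cm × 0.01 = 15.0 m
t = √(2h/g) = √(2 × 15.0 / 9.81) = 1.74874 s
t = 1.74874 s / 0.001 = 1749 ms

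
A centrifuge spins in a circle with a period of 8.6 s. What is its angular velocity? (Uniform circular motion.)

ω = 2π/T = 2π/8.6 = 0.7306 rad/s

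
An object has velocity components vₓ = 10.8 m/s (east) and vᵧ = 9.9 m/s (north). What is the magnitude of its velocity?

|v| = √(vₓ² + vᵧ²) = √(10.8² + 9.9²) = √(214.65) = 14.65 m/s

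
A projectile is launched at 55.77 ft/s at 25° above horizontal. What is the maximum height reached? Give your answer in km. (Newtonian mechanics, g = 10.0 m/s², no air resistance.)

v₀ = 55.77 ft/s × 0.3048 = 16.9987 m/s
H = v₀² × sin²(θ) / (2g) = 16.9987² × sin(25°)² / (2 × 10.0) = 288.956 × 0.178606 / 20.0 = 2.58046 m
H = 2.58046 m / 1000.0 = 0.00258 km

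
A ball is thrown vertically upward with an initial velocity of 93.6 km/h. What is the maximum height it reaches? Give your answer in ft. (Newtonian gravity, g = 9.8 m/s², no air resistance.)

v₀ = 93.6 km/h × 0.2777777777777778 = 26.0 m/s
h_max = v₀² / (2g) = 26.0² / (2 × 9.8) = 676.0 / 19.6 = 34.4898 m
h_max = 34.4898 m / 0.3048 = 113.2 ft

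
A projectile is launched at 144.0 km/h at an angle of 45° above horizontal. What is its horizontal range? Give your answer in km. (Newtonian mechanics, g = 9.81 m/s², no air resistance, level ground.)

v₀ = 144.0 km/h × 0.2777777777777778 = 40.0 m/s
R = v₀² × sin(2θ) / g = 40.0² × sin(2 × 45°) / 9.81 = 1600.0 × 1.0 / 9.81 = 163.099 m
R = 163.099 m / 1000.0 = 0.1631 km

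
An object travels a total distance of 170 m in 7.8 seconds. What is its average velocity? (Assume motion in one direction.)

v_avg = Δd / Δt = 170 / 7.8 = 21.79 m/s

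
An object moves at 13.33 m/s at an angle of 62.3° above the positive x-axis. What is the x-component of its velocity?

vₓ = v cos(θ) = 13.33 × cos(62.3°) = 6.2 m/s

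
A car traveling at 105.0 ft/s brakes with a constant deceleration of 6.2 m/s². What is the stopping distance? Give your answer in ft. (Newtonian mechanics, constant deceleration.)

v₀ = 105.0 ft/s × 0.3048 = 32.004 m/s
d = v₀² / (2a) = 32.004² / (2 × 6.2) = 1024.26 / 12.4 = 82.6016 m
d = 82.6016 m / 0.3048 = 271.0 ft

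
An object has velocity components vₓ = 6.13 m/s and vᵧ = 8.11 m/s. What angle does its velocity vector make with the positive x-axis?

θ = arctan(vᵧ/vₓ) = arctan(8.11/6.13) = 52.92°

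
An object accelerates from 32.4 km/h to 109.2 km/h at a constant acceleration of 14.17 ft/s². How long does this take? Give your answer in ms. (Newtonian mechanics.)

v₀ = 32.4 km/h × 0.2777777777777778 = 9.0 m/s
v = 109.2 km/h × 0.2777777777777778 = 30.3333 m/s
a = 14.17 ft/s² × 0.3048 = 4.31902 m/s²
t = (v - v₀) / a = (30.3333 - 9.0) / 4.31902 = 4.93938 s
t = 4.93938 s / 0.001 = 4939 ms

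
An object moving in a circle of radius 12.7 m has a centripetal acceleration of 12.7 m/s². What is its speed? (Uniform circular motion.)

v = √(a_c × r) = √(12.7 × 12.7) = 12.7 m/s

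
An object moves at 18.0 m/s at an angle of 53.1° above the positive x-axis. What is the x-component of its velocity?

vₓ = v cos(θ) = 18.0 × cos(53.1°) = 10.81 m/s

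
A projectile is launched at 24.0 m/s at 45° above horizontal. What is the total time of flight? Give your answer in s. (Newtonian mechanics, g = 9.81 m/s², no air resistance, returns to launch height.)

T = 2 × v₀ × sin(θ) / g = 2 × 24.0 × sin(45°) / 9.81 = 2 × 24.0 × 0.707107 / 9.81 = 3.46 s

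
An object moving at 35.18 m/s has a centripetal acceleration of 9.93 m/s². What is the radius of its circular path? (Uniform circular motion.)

r = v²/a_c = 35.18²/9.93 = 124.64 m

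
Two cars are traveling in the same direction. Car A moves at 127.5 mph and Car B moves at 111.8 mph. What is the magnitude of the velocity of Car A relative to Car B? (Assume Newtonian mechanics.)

v_rel = |v_A - v_B| = |127.5 - 111.8| = 15.7 mph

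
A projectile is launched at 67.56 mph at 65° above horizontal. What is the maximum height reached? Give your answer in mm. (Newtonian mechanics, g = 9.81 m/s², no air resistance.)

v₀ = 67.56 mph × 0.44704 = 30.202 m/s
H = v₀² × sin²(θ) / (2g) = 30.202² × sin(65°)² / (2 × 9.81) = 912.161 × 0.821394 / 19.62 = 38.1877 m
H = 38.1877 m / 0.001 = 38190 mm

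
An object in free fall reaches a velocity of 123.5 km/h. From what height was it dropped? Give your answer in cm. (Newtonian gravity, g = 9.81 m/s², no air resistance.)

v = 123.5 km/h × 0.2777777777777778 = 34.3056 m/s
h = v² / (2g) = 34.3056² / (2 × 9.81) = 59.9834 m
h = 59.9834 m / 0.01 = 5998 cm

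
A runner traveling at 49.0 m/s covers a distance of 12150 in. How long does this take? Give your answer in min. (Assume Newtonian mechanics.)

d = 12150 in × 0.0254 = 308.61 m
t = d / v = 308.61 / 49.0 = 6.29816 s
t = 6.29816 s / 60.0 = 0.105 min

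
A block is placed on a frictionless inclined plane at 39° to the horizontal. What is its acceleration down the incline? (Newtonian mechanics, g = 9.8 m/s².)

a = g sin(θ) = 9.8 × sin(39°) = 9.8 × 0.6293 = 6.17 m/s²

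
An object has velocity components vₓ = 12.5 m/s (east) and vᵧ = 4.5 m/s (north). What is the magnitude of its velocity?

|v| = √(vₓ² + vᵧ²) = √(12.5² + 4.5²) = √(176.5) = 13.29 m/s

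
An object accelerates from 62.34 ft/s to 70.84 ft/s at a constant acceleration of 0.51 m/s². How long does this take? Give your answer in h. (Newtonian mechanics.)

v₀ = 62.34 ft/s × 0.3048 = 19.0012 m/s
v = 70.84 ft/s × 0.3048 = 21.592 m/s
t = (v - v₀) / a = (21.592 - 19.0012) / 0.51 = 5.08 s
t = 5.08 s / 3600.0 = 0.001411 h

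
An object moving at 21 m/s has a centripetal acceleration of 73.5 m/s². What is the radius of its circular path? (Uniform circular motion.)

r = v²/a_c = 21²/73.5 = 6.0 m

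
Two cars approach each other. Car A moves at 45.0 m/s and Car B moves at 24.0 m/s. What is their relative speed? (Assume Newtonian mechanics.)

v_rel = v_A + v_B = 45.0 + 24.0 = 69.0 m/s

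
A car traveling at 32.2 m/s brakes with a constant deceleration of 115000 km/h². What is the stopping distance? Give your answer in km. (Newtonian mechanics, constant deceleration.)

a = 115000 km/h² × 7.716049382716049e-05 = 8.87346 m/s²
d = v₀² / (2a) = 32.2² / (2 × 8.87346) = 1036.84 / 17.7469 = 58.4237 m
d = 58.4237 m / 1000.0 = 0.05842 km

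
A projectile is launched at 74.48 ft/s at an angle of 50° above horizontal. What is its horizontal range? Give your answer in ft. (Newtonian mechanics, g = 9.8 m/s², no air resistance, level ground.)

v₀ = 74.48 ft/s × 0.3048 = 22.7015 m/s
R = v₀² × sin(2θ) / g = 22.7015² × sin(2 × 50°) / 9.8 = 515.358 × 0.984808 / 9.8 = 51.7886 m
R = 51.7886 m / 0.3048 = 169.9 ft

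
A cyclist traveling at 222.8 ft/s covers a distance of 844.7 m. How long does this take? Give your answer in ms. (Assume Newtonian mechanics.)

v = 222.8 ft/s × 0.3048 = 67.9094 m/s
t = d / v = 844.7 / 67.9094 = 12.4386 s
t = 12.4386 s / 0.001 = 12440 ms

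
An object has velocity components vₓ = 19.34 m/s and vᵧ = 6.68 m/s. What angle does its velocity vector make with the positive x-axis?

θ = arctan(vᵧ/vₓ) = arctan(6.68/19.34) = 19.05°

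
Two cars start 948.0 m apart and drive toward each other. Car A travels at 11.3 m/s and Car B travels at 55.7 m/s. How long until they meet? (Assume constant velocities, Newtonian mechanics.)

Combined speed: v_combined = 11.3 + 55.7 = 67.0 m/s
Time to meet: t = d/v_combined = 948.0/67.0 = 14.15 s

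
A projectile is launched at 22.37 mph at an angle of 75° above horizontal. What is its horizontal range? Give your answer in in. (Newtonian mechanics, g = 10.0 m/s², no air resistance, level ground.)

v₀ = 22.37 mph × 0.44704 = 10.0003 m/s
R = v₀² × sin(2θ) / g = 10.0003² × sin(2 × 75°) / 10.0 = 100.006 × 0.5 / 10.0 = 5.0003 m
R = 5.0003 m / 0.0254 = 196.9 in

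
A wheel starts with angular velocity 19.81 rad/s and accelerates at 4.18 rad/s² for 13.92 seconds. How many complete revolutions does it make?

θ = ω₀t + ½αt² = 19.81×13.92 + ½×4.18×13.92² = 680.726976 rad
Total revolutions = θ/(2π) = 680.726976/(2π) = 108.34
Complete revolutions = ⌊108.34⌋ = 108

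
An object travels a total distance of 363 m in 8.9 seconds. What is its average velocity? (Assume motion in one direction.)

v_avg = Δd / Δt = 363 / 8.9 = 40.79 m/s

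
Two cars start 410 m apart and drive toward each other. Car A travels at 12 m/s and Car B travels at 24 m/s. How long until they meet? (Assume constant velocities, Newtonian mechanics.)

Combined speed: v_combined = 12 + 24 = 36 m/s
Time to meet: t = d/v_combined = 410/36 = 11.39 s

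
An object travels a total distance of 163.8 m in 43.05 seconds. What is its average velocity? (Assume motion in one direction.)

v_avg = Δd / Δt = 163.8 / 43.05 = 3.8 m/s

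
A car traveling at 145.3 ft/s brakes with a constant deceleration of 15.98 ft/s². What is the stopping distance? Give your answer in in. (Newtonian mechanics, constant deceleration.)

v₀ = 145.3 ft/s × 0.3048 = 44.2874 m/s
a = 15.98 ft/s² × 0.3048 = 4.8707 m/s²
d = v₀² / (2a) = 44.2874² / (2 × 4.8707) = 1961.37 / 9.7414 = 201.344 m
d = 201.344 m / 0.0254 = 7927 in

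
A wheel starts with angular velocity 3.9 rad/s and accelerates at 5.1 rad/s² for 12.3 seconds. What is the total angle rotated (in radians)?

θ = ω₀t + ½αt² = 3.9×12.3 + ½×5.1×12.3² = 433.76 rad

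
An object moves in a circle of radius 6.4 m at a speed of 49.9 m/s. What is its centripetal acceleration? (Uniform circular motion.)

a_c = v²/r = 49.9²/6.4 = 2490.01/6.4 = 389.06 m/s²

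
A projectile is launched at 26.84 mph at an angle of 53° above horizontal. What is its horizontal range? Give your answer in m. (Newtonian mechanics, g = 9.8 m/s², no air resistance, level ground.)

v₀ = 26.84 mph × 0.44704 = 11.9986 m/s
R = v₀² × sin(2θ) / g = 11.9986² × sin(2 × 53°) / 9.8 = 143.966 × 0.961262 / 9.8 = 14.12 m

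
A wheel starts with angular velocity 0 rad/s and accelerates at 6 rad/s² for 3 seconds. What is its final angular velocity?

ω = ω₀ + αt = 0 + 6 × 3 = 18 rad/s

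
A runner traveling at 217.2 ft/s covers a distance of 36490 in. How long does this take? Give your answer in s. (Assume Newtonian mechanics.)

d = 36490 in × 0.0254 = 926.846 m
v = 217.2 ft/s × 0.3048 = 66.2026 m/s
t = d / v = 926.846 / 66.2026 = 14.0 s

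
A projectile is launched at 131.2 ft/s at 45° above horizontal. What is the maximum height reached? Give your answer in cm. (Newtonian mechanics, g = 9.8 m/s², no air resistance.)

v₀ = 131.2 ft/s × 0.3048 = 39.9898 m/s
H = v₀² × sin²(θ) / (2g) = 39.9898² × sin(45°)² / (2 × 9.8) = 1599.18 × 0.5 / 19.6 = 40.7954 m
H = 40.7954 m / 0.01 = 4080 cm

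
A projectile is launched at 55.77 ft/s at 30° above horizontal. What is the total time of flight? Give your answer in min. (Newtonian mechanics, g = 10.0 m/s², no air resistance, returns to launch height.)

v₀ = 55.77 ft/s × 0.3048 = 16.9987 m/s
T = 2 × v₀ × sin(θ) / g = 2 × 16.9987 × sin(30°) / 10.0 = 2 × 16.9987 × 0.5 / 10.0 = 1.69987 s
T = 1.69987 s / 60.0 = 0.02833 min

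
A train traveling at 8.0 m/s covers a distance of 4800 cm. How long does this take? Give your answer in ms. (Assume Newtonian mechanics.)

d = 4800 cm × 0.01 = 48.0 m
t = d / v = 48.0 / 8.0 = 6.0 s
t = 6.0 s / 0.001 = 6000 ms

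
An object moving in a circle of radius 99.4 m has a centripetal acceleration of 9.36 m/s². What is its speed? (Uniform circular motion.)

v = √(a_c × r) = √(9.36 × 99.4) = 30.5 m/s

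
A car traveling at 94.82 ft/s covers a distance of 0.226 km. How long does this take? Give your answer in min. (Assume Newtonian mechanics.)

d = 0.226 km × 1000.0 = 226.0 m
v = 94.82 ft/s × 0.3048 = 28.9011 m/s
t = d / v = 226.0 / 28.9011 = 7.81977 s
t = 7.81977 s / 60.0 = 0.1303 min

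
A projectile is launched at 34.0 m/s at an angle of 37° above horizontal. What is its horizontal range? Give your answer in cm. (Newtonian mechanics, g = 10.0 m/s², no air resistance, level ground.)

R = v₀² × sin(2θ) / g = 34.0² × sin(2 × 37°) / 10.0 = 1156.0 × 0.961262 / 10.0 = 111.122 m
R = 111.122 m / 0.01 = 11110 cm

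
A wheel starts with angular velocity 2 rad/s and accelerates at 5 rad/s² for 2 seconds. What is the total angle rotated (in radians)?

θ = ω₀t + ½αt² = 2×2 + ½×5×2² = 14.0 rad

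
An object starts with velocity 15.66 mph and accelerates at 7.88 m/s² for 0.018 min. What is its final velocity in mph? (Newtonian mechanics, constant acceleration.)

v₀ = 15.66 mph × 0.44704 = 7.00065 m/s
t = 0.018 min × 60.0 = 1.08 s
v = v₀ + a × t = 7.00065 + 7.88 × 1.08 = 15.5111 m/s
v = 15.5111 m/s / 0.44704 = 34.7 mph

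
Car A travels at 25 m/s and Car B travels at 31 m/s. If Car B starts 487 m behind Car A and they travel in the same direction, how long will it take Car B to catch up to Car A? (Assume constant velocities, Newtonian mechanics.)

Relative speed: v_rel = 31 - 25 = 6 m/s
Time to catch: t = d₀/v_rel = 487/6 = 81.17 s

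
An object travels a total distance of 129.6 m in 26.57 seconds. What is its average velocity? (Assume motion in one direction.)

v_avg = Δd / Δt = 129.6 / 26.57 = 4.88 m/s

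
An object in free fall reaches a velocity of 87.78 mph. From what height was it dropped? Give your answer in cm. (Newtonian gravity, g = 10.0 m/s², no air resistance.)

v = 87.78 mph × 0.44704 = 39.2412 m/s
h = v² / (2g) = 39.2412² / (2 × 10.0) = 76.9936 m
h = 76.9936 m / 0.01 = 7699 cm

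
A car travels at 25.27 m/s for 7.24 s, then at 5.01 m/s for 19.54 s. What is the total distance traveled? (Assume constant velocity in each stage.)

d₁ = v₁t₁ = 25.27 × 7.24 = 182.9548 m
d₂ = v₂t₂ = 5.01 × 19.54 = 97.8954 m
d_total = 182.9548 + 97.8954 = 280.85 m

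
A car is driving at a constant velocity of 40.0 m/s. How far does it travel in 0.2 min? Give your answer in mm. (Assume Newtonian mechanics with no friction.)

t = 0.2 min × 60.0 = 12.0 s
d = v × t = 40.0 × 12.0 = 480.0 m
d = 480.0 m / 0.001 = 480000 mm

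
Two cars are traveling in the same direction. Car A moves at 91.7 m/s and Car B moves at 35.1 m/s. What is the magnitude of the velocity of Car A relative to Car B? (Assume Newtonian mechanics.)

v_rel = |v_A - v_B| = |91.7 - 35.1| = 56.6 m/s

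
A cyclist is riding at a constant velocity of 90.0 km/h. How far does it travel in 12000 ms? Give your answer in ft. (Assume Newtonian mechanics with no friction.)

v = 90.0 km/h × 0.2777777777777778 = 25.0 m/s
t = 12000 ms × 0.001 = 12.0 s
d = v × t = 25.0 × 12.0 = 300.0 m
d = 300.0 m / 0.3048 = 984.3 ft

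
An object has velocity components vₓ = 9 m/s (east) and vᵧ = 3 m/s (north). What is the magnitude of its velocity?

|v| = √(vₓ² + vᵧ²) = √(9² + 3²) = √(90) = 9.49 m/s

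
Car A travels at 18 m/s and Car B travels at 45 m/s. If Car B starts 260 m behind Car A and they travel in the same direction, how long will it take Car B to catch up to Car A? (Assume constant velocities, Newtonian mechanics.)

Relative speed: v_rel = 45 - 18 = 27 m/s
Time to catch: t = d₀/v_rel = 260/27 = 9.63 s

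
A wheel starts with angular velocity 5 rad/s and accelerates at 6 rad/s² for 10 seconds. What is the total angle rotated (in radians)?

θ = ω₀t + ½αt² = 5×10 + ½×6×10² = 350.0 rad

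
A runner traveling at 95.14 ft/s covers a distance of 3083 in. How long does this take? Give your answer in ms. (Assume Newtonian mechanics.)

d = 3083 in × 0.0254 = 78.3082 m
v = 95.14 ft/s × 0.3048 = 28.9987 m/s
t = d / v = 78.3082 / 28.9987 = 2.7004 s
t = 2.7004 s / 0.001 = 2700 ms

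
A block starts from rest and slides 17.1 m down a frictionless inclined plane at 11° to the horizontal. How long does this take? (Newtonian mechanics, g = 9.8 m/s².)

a = g sin(θ) = 9.8 × sin(11°) = 1.8699 m/s²
t = √(2d/a) = √(2 × 17.1 / 1.8699) = 4.28 s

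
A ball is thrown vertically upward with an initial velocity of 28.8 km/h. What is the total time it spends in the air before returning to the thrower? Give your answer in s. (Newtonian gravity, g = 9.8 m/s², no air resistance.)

v₀ = 28.8 km/h × 0.2777777777777778 = 8.0 m/s
t_total = 2 × v₀ / g = 2 × 8.0 / 9.8 = 1.633 s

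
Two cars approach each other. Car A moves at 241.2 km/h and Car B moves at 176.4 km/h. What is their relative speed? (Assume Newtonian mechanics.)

v_rel = v_A + v_B = 241.2 + 176.4 = 417.6 km/h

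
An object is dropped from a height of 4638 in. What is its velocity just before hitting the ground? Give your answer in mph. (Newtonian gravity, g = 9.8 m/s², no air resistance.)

h = 4638 in × 0.0254 = 117.805 m
v = √(2gh) = √(2 × 9.8 × 117.805) = 48.0518 m/s
v = 48.0518 m/s / 0.44704 = 107.5 mph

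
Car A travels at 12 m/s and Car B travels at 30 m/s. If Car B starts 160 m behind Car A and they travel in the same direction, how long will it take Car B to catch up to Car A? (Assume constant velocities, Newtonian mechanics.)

Relative speed: v_rel = 30 - 12 = 18 m/s
Time to catch: t = d₀/v_rel = 160/18 = 8.89 s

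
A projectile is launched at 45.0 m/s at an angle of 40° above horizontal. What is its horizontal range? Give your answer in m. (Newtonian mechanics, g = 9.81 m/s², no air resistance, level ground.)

R = v₀² × sin(2θ) / g = 45.0² × sin(2 × 40°) / 9.81 = 2025.0 × 0.984808 / 9.81 = 203.3 m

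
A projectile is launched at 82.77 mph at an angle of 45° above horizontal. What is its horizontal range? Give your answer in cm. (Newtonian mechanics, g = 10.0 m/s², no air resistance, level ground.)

v₀ = 82.77 mph × 0.44704 = 37.0015 m/s
R = v₀² × sin(2θ) / g = 37.0015² × sin(2 × 45°) / 10.0 = 1369.11 × 1.0 / 10.0 = 136.911 m
R = 136.911 m / 0.01 = 13690 cm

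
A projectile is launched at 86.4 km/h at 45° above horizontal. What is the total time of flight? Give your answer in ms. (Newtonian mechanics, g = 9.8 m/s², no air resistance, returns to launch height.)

v₀ = 86.4 km/h × 0.2777777777777778 = 24.0 m/s
T = 2 × v₀ × sin(θ) / g = 2 × 24.0 × sin(45°) / 9.8 = 2 × 24.0 × 0.707107 / 9.8 = 3.46338 s
T = 3.46338 s / 0.001 = 3463 ms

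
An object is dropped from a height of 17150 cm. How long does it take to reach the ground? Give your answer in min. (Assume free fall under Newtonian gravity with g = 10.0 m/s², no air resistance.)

h = 17150 cm × 0.01 = 171.5 m
t = √(2h/g) = √(2 × 171.5 / 10.0) = 5.85662 s
t = 5.85662 s / 60.0 = 0.09761 min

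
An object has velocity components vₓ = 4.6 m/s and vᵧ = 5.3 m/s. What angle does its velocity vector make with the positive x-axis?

θ = arctan(vᵧ/vₓ) = arctan(5.3/4.6) = 49.04°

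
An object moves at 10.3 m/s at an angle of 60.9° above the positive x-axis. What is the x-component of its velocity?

vₓ = v cos(θ) = 10.3 × cos(60.9°) = 5.01 m/s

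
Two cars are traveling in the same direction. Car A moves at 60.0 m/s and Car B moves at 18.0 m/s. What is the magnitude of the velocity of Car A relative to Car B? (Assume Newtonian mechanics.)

v_rel = |v_A - v_B| = |60.0 - 18.0| = 42.0 m/s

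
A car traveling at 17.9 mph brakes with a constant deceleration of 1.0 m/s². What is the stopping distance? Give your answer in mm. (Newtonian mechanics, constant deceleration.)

v₀ = 17.9 mph × 0.44704 = 8.00202 m/s
d = v₀² / (2a) = 8.00202² / (2 × 1.0) = 64.0323 / 2.0 = 32.0162 m
d = 32.0162 m / 0.001 = 32020 mm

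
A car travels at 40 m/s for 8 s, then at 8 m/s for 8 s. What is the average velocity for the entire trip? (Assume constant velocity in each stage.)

d₁ = v₁t₁ = 40 × 8 = 320 m
d₂ = v₂t₂ = 8 × 8 = 64 m
d_total = 384 m, t_total = 16 s
v_avg = d_total/t_total = 384/16 = 24.0 m/s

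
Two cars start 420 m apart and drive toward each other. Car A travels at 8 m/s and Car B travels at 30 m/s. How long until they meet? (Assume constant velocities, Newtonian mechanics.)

Combined speed: v_combined = 8 + 30 = 38 m/s
Time to meet: t = d/v_combined = 420/38 = 11.05 s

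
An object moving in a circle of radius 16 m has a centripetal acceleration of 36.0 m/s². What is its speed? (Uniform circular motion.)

v = √(a_c × r) = √(36.0 × 16) = 24.0 m/s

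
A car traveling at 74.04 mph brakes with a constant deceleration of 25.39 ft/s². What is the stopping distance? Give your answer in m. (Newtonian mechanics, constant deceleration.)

v₀ = 74.04 mph × 0.44704 = 33.0988 m/s
a = 25.39 ft/s² × 0.3048 = 7.73887 m/s²
d = v₀² / (2a) = 33.0988² / (2 × 7.73887) = 1095.53 / 15.4777 = 70.78 m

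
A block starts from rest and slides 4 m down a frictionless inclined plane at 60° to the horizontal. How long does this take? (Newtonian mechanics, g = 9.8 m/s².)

a = g sin(θ) = 9.8 × sin(60°) = 8.487 m/s²
t = √(2d/a) = √(2 × 4 / 8.487) = 0.97 s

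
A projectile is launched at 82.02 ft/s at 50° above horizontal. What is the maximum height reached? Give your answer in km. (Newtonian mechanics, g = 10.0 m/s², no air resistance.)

v₀ = 82.02 ft/s × 0.3048 = 24.9997 m/s
H = v₀² × sin²(θ) / (2g) = 24.9997² × sin(50°)² / (2 × 10.0) = 624.985 × 0.586824 / 20.0 = 18.3378 m
H = 18.3378 m / 1000.0 = 0.01834 km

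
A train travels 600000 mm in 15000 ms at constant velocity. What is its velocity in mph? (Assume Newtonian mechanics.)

d = 600000 mm × 0.001 = 600.0 m
t = 15000 ms × 0.001 = 15.0 s
v = d / t = 600.0 / 15.0 = 40.0 m/s
v = 40.0 m/s / 0.44704 = 89.48 mph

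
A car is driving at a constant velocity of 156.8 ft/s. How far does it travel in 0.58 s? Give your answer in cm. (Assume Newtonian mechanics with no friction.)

v = 156.8 ft/s × 0.3048 = 47.7926 m/s
d = v × t = 47.7926 × 0.58 = 27.7197 m
d = 27.7197 m / 0.01 = 2772 cm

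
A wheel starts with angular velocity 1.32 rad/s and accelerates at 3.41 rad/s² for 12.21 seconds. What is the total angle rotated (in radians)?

θ = ω₀t + ½αt² = 1.32×12.21 + ½×3.41×12.21² = 270.31 rad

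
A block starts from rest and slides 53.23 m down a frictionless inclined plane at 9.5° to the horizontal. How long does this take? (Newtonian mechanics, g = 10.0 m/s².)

a = g sin(θ) = 10.0 × sin(9.5°) = 1.6505 m/s²
t = √(2d/a) = √(2 × 53.23 / 1.6505) = 8.03 s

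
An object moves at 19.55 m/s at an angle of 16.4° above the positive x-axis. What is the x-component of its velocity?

vₓ = v cos(θ) = 19.55 × cos(16.4°) = 18.75 m/s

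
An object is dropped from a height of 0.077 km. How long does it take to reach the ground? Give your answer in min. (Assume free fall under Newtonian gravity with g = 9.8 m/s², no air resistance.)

h = 0.077 km × 1000.0 = 77.0 m
t = √(2h/g) = √(2 × 77.0 / 9.8) = 3.96412 s
t = 3.96412 s / 60.0 = 0.06607 min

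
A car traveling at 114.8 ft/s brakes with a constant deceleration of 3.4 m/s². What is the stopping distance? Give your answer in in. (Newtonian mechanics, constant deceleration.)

v₀ = 114.8 ft/s × 0.3048 = 34.991 m/s
d = v₀² / (2a) = 34.991² / (2 × 3.4) = 1224.37 / 6.8 = 180.054 m
d = 180.054 m / 0.0254 = 7089 in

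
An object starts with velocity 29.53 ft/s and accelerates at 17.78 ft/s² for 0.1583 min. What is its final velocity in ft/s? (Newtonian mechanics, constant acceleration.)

v₀ = 29.53 ft/s × 0.3048 = 9.00074 m/s
a = 17.78 ft/s² × 0.3048 = 5.41934 m/s²
t = 0.1583 min × 60.0 = 9.498 s
v = v₀ + a × t = 9.00074 + 5.41934 × 9.498 = 60.4736 m/s
v = 60.4736 m/s / 0.3048 = 198.4 ft/s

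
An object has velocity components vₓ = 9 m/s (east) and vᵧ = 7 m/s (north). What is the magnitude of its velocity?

|v| = √(vₓ² + vᵧ²) = √(9² + 7²) = √(130) = 11.4 m/s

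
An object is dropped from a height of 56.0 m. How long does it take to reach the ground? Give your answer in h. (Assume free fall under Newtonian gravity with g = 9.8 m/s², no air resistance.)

t = √(2h/g) = √(2 × 56.0 / 9.8) = 3.38062 s
t = 3.38062 s / 3600.0 = 0.0009391 h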